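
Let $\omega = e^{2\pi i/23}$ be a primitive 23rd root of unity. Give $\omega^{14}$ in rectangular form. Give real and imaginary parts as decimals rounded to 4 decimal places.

ω^14 = e^(2πi·14/23) = e^(i·28π/23)
= cos(28π/23) + i sin(28π/23)
= -0.7757 - 0.6311i


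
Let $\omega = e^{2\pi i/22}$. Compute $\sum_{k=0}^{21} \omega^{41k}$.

Let ζ = ω^41 = e^(2πi·41/22). Since 22 ∤ 41, ζ ≠ 1.
Sum = Σ_{k=0}^{21} ζ^k = (ζ^22 - 1)/(ζ - 1) = (ω^{41·22} - 1)/(ζ - 1) = (1 - 1)/(ζ - 1) = 0


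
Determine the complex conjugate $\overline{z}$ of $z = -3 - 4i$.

If z = a + bi, then conjugate(z) = a - bi
conjugate(-3 - 4i) = -3 + 4i


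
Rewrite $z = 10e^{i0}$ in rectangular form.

a = r cos θ = 10 * 1 = 10
b = r sin θ = 10 * 0 = 0
z = 10


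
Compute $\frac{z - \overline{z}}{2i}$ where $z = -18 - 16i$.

z - conjugate(z) = 2bi
(z - conjugate(z))/(2i) = 2bi/(2i) = b = -16


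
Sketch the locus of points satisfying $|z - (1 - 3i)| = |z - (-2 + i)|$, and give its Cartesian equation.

|z - z1| = |z - z2| means z is equidistant from z1 and z2,
i.e. the perpendicular bisector of the segment from (1, -3) to (-2, 1) (midpoint (-1/2, -1)).
With z = x + yi, square both sides:
(x - 1)^2 + (y - (-3))^2 = (x - (-2))^2 + (y - 1)^2
The x^2 and y^2 terms cancel: -6x + 8y = 5 - 10 = -5
Simplify: 6x - 8y = 5
Locus: Perpendicular bisector of the segment from (1, -3) to (-2, 1): the line 6x - 8y = 5


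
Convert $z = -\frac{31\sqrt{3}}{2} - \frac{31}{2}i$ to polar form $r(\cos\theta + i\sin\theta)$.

r = |z| = sqrt(a^2 + b^2) = sqrt((-31*sqrt(3)/2)^2 + (-31/2)^2) = sqrt(2883/4 + 961/4) = sqrt(961) = 31
θ = arctan(b/a) = arctan(-15.5/-26.8468) (quadrant-adjusted) = 210°
z = 31(cos 210° + i sin 210°)


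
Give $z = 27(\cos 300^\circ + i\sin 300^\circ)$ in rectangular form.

a = r cos θ = 27 * 1/2 = 27/2
b = r sin θ = 27 * -sqrt(3)/2 = -27*sqrt(3)/2
z = 27/2 - (27*sqrt(3)/2)i


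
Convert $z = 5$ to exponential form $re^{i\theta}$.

r = |z| = sqrt((5)^2 + (0)^2) = sqrt(25 + 0) = sqrt(25) = 5
b = 0 and a > 0, so z lies on the positive real axis: θ = 0
z = 5e^(i*0) = 5


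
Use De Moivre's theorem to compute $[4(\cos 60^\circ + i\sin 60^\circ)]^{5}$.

By De Moivre: z^n = r^n(cos(nθ) + i sin(nθ))
= 4^5(cos(5*60°) + i sin(5*60°))
= 1024(cos 300° + i sin 300°)
= 512 - 512*sqrt(3)i


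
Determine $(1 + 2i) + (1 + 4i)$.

(1 + 1) + (2 + 4)i = 2 + 6i


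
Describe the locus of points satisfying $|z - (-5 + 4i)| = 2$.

|z - z0| = r describes a circle centered at z0 with radius r
Here z0 = -5 + 4i and r = 2
Locus: Circle centered at (-5, 4) with radius 2


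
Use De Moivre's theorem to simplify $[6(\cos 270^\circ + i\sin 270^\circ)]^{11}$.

By De Moivre: z^n = r^n(cos(nθ) + i sin(nθ))
= 6^11(cos(11*270°) + i sin(11*270°))
= 362797056(cos 90° + i sin 90°)
= 362797056i


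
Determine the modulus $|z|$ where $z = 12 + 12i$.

|z| = sqrt(a^2 + b^2) = sqrt(12^2 + 12^2) = sqrt(288) = sqrt(288)


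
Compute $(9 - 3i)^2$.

(a + bi)^2 = a^2 - b^2 + 2abi
= 9^2 - (-3)^2 + 2*9*(-3)i
= 72 - 54i


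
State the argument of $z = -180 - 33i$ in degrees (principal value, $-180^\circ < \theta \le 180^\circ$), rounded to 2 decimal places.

θ = arctan(b/a) = arctan(-33/-180) (quadrant-adjusted) = -169.61°


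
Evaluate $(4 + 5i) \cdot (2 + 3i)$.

(a1*a2 - b1*b2) + (a1*b2 + b1*a2)i
= (8 - 15) + (12 + 10)i
= -7 + 22i


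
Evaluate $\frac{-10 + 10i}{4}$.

Divisor is real, so divide each part by 4:
= -5/2 + (5/2)i


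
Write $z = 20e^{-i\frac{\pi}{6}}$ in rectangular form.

a = r cos θ = 20 * sqrt(3)/2 = 10*sqrt(3)
b = r sin θ = 20 * -1/2 = -10
z = 10*sqrt(3) - 10i


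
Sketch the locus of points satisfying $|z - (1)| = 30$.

|z - z0| = r describes a circle centered at z0 with radius r
Here z0 = 1 and r = 30
Locus: Circle centered at (1, 0) with radius 30


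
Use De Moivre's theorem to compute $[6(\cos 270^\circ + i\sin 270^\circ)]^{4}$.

By De Moivre: z^n = r^n(cos(nθ) + i sin(nθ))
= 6^4(cos(4*270°) + i sin(4*270°))
= 1296(cos 0° + i sin 0°)
= 1296


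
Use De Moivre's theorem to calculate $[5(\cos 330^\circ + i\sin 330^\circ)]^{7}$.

By De Moivre: z^n = r^n(cos(nθ) + i sin(nθ))
= 5^7(cos(7*330°) + i sin(7*330°))
= 78125(cos 150° + i sin 150°)
= -78125*sqrt(3)/2 + (78125/2)i


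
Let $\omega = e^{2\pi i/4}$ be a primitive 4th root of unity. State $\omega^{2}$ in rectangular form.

ω^2 = e^(2πi·2/4) = e^(i·1π)
= cos(1π) + i sin(1π)
= -1


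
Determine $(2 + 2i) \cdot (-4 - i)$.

(a1*a2 - b1*b2) + (a1*b2 + b1*a2)i
= (-8 - (-2)) + (-2 + (-8))i
= -6 - 10i


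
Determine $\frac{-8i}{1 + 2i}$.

Multiply numerator and denominator by conjugate (1 - 2i):
= (-8i)(1 - 2i) / (1^2 + 2^2)
= (-16 - 8i) / 5
= -16/5 - (8/5)i


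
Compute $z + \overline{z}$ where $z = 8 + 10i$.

z + conjugate(z) = (a + bi) + (a - bi) = 2a
= 2 * 8 = 16


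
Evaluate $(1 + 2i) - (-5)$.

(1 - (-5)) + (2 - 0)i = 6 + 2i


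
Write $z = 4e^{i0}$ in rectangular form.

a = r cos θ = 4 * 1 = 4
b = r sin θ = 4 * 0 = 0
z = 4


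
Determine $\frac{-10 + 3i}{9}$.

Divisor is real, so divide each part by 9:
= -10/9 + (1/3)i


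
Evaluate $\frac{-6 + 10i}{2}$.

Divisor is real, so divide each part by 2:
= -3 + 5i


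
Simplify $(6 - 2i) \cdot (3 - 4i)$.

(a1*a2 - b1*b2) + (a1*b2 + b1*a2)i
= (18 - 8) + (-24 + (-6))i
= 10 - 30i


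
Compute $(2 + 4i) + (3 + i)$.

(2 + 3) + (4 + 1)i = 5 + 5i


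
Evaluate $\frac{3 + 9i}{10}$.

Divisor is real, so divide each part by 10:
= 3/10 + (9/10)i


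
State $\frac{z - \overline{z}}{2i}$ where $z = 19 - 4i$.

z - conjugate(z) = 2bi
(z - conjugate(z))/(2i) = 2bi/(2i) = b = -4


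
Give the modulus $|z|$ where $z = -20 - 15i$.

|z| = sqrt(a^2 + b^2) = sqrt((-20)^2 + (-15)^2) = sqrt(625) = 25


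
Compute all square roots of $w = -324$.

|w| = 324, arg(w) = 180°
Root modulus = 324^(1/2) = 18
Root arguments: θ_k = (180° + 360°k)/2 for k = 0, 1, ..., 1
Roots: 18i, -18i


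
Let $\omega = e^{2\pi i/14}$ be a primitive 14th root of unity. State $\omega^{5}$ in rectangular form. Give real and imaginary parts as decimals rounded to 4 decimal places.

ω^5 = e^(2πi·5/14) = e^(i·5π/7)
= cos(5π/7) + i sin(5π/7)
= -0.6235 + 0.7818i


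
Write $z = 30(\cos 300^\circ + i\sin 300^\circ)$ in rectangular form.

a = r cos θ = 30 * 1/2 = 15
b = r sin θ = 30 * -sqrt(3)/2 = -15*sqrt(3)
z = 15 - 15*sqrt(3)i


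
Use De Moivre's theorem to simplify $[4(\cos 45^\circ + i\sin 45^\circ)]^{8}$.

By De Moivre: z^n = r^n(cos(nθ) + i sin(nθ))
= 4^8(cos(8*45°) + i sin(8*45°))
= 65536(cos 0° + i sin 0°)
= 65536


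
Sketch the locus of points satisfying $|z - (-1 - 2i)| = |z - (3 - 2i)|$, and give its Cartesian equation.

|z - z1| = |z - z2| means z is equidistant from z1 and z2,
i.e. the perpendicular bisector of the segment from (-1, -2) to (3, -2) (midpoint (1, -2)).
With z = x + yi, square both sides:
(x - (-1))^2 + (y - (-2))^2 = (x - 3)^2 + (y - (-2))^2
The x^2 and y^2 terms cancel: 8x + 0y = 13 - 5 = 8
Simplify: x = 1
Locus: Perpendicular bisector of the segment from (-1, -2) to (3, -2): the line x = 1


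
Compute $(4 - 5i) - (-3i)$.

(4 - 0) + (-5 - (-3))i = 4 - 2i


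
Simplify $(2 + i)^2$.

(a + bi)^2 = a^2 - b^2 + 2abi
= 2^2 - 1^2 + 2*2*1i
= 3 + 4i


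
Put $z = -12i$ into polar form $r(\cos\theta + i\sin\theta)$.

r = |z| = sqrt(a^2 + b^2) = sqrt((0)^2 + (-12)^2) = sqrt(0 + 144) = sqrt(144) = 12
a = 0 and b < 0, so z lies on the negative imaginary axis: θ = 270°
z = 12(cos 270° + i sin 270°)


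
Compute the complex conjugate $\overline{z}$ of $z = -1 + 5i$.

If z = a + bi, then conjugate(z) = a - bi
conjugate(-1 + 5i) = -1 - 5i


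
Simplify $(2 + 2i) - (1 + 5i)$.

(2 - 1) + (2 - 5)i = 1 - 3i


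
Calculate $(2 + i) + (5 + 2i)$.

(2 + 5) + (1 + 2)i = 7 + 3i


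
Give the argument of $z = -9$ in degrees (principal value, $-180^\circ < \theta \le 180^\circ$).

b = 0 and a < 0, so z lies on the negative real axis: θ = 180°


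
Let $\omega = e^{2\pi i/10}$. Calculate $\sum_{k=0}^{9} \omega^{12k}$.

Let ζ = ω^12 = e^(2πi·12/10). Since 10 ∤ 12, ζ ≠ 1.
Sum = Σ_{k=0}^{9} ζ^k = (ζ^10 - 1)/(ζ - 1) = (ω^{12·10} - 1)/(ζ - 1) = (1 - 1)/(ζ - 1) = 0


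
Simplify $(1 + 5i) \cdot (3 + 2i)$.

(a1*a2 - b1*b2) + (a1*b2 + b1*a2)i
= (3 - 10) + (2 + 15)i
= -7 + 17i


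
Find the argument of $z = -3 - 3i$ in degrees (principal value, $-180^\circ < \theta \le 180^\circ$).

θ = arctan(b/a) = arctan(-3/-3) (quadrant-adjusted) = -135°


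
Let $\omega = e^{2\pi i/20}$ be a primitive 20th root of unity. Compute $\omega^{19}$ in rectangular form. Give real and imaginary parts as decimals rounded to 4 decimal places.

ω^19 = e^(2πi·19/20) = e^(i·19π/10)
= cos(19π/10) + i sin(19π/10)
= 0.9511 - 0.3090i


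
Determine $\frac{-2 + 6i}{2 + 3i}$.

Multiply numerator and denominator by conjugate (2 - 3i):
= (-2 + 6i)(2 - 3i) / (2^2 + 3^2)
= (14 + 18i) / 13
= 14/13 + (18/13)i


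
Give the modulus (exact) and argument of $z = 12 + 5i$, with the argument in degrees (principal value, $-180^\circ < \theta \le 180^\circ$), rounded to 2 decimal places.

|z| = sqrt(12^2 + 5^2) = 13
arg(z) = arctan(b/a) = arctan(5/12) (quadrant-adjusted) = 22.62°


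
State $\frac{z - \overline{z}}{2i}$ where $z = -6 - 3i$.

z - conjugate(z) = 2bi
(z - conjugate(z))/(2i) = 2bi/(2i) = b = -3


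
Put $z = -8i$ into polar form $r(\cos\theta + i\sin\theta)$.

r = |z| = sqrt(a^2 + b^2) = sqrt((0)^2 + (-8)^2) = sqrt(0 + 64) = sqrt(64) = 8
a = 0 and b < 0, so z lies on the negative imaginary axis: θ = 270°
z = 8(cos 270° + i sin 270°)


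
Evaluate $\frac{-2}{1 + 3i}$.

Multiply numerator and denominator by conjugate (1 - 3i):
= (-2)(1 - 3i) / (1^2 + 3^2)
= (-2 + 6i) / 10
Divide through by 2: (-1 + 3i) / 5
= -1/5 + (3/5)i


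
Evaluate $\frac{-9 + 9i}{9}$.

Divisor is real, so divide each part by 9:
= -1 + i


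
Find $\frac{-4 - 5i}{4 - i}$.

Multiply numerator and denominator by conjugate (4 + i):
= (-4 - 5i)(4 + i) / (4^2 + (-1)^2)
= (-11 - 24i) / 17
= -11/17 - (24/17)i


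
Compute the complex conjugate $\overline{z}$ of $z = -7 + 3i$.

If z = a + bi, then conjugate(z) = a - bi
conjugate(-7 + 3i) = -7 - 3i


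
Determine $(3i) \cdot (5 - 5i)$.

(a1*a2 - b1*b2) + (a1*b2 + b1*a2)i
= (0 - (-15)) + (0 + 15)i
= 15 + 15i


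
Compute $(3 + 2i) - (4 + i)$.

(3 - 4) + (2 - 1)i = -1 + i


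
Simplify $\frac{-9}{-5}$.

Divisor is real, so divide each part by -5:
= 9/5


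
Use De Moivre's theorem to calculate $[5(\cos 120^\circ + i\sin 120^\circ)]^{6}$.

By De Moivre: z^n = r^n(cos(nθ) + i sin(nθ))
= 5^6(cos(6*120°) + i sin(6*120°))
= 15625(cos 0° + i sin 0°)
= 15625


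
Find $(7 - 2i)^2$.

(a + bi)^2 = a^2 - b^2 + 2abi
= 7^2 - (-2)^2 + 2*7*(-2)i
= 45 - 28i


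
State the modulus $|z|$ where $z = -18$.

|z| = sqrt(a^2 + b^2) = sqrt((-18)^2 + 0^2) = sqrt(324) = 18


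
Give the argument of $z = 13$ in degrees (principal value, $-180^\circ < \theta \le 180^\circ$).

b = 0 and a > 0, so z lies on the positive real axis: θ = 0°


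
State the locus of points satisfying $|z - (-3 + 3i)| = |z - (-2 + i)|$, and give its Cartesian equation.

|z - z1| = |z - z2| means z is equidistant from z1 and z2,
i.e. the perpendicular bisector of the segment from (-3, 3) to (-2, 1) (midpoint (-5/2, 2)).
With z = x + yi, square both sides:
(x - (-3))^2 + (y - 3)^2 = (x - (-2))^2 + (y - 1)^2
The x^2 and y^2 terms cancel: 2x + (-4)y = 5 - 18 = -13
Simplify: 2x - 4y = -13
Locus: Perpendicular bisector of the segment from (-3, 3) to (-2, 1): the line 2x - 4y = -13


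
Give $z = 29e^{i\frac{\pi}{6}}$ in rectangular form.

a = r cos θ = 29 * sqrt(3)/2 = 29*sqrt(3)/2
b = r sin θ = 29 * 1/2 = 29/2
z = 29*sqrt(3)/2 + (29/2)i


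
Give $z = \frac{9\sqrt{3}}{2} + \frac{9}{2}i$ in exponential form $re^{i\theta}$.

r = |z| = sqrt((9*sqrt(3)/2)^2 + (9/2)^2) = sqrt(243/4 + 81/4) = sqrt(81) = 9
θ = arctan(b/a) = arctan(4.5/7.7942) (quadrant-adjusted) = 30° = π/6
z = 9e^(i*π/6)


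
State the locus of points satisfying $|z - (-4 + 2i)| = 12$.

|z - z0| = r describes a circle centered at z0 with radius r
Here z0 = -4 + 2i and r = 12
Locus: Circle centered at (-4, 2) with radius 12


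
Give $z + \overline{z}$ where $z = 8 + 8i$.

z + conjugate(z) = (a + bi) + (a - bi) = 2a
= 2 * 8 = 16


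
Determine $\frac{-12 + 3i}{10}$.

Divisor is real, so divide each part by 10:
= -6/5 + (3/10)i


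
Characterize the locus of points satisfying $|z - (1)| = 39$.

|z - z0| = r describes a circle centered at z0 with radius r
Here z0 = 1 and r = 39
Locus: Circle centered at (1, 0) with radius 39


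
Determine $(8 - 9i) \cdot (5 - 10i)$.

(a1*a2 - b1*b2) + (a1*b2 + b1*a2)i
= (40 - 90) + (-80 + (-45))i
= -50 - 125i


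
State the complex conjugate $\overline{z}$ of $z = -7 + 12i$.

If z = a + bi, then conjugate(z) = a - bi
conjugate(-7 + 12i) = -7 - 12i


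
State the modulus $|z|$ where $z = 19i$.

|z| = sqrt(a^2 + b^2) = sqrt(0^2 + 19^2) = sqrt(361) = 19


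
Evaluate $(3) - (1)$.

(3 - 1) + (0 - 0)i = 2


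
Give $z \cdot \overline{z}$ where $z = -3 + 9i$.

z * conjugate(z) = |z|^2 = a^2 + b^2
= (-3)^2 + 9^2 = 90


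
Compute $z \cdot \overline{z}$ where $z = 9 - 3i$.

z * conjugate(z) = |z|^2 = a^2 + b^2
= 9^2 + (-3)^2 = 90


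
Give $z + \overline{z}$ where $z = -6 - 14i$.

z + conjugate(z) = (a + bi) + (a - bi) = 2a
= 2 * (-6) = -12


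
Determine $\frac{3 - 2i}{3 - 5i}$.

Multiply numerator and denominator by conjugate (3 + 5i):
= (3 - 2i)(3 + 5i) / (3^2 + (-5)^2)
= (19 + 9i) / 34
= 19/34 + (9/34)i


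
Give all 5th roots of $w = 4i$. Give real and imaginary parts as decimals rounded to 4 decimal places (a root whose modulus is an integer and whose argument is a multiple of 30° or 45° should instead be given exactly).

|w| = 4, arg(w) = 90°
Root modulus = 4^(1/5) ≈ 1.319508
Root arguments: θ_k = (90° + 360°k)/5 for k = 0, 1, ..., 4
Compute each root as (root modulus)(cos θ_k + i sin θ_k) using full-precision intermediates, then round to 4 decimal places.
Roots: 1.2549 + 0.4078i, 1.3195i, -1.2549 + 0.4078i, -0.7756 - 1.0675i, 0.7756 - 1.0675i


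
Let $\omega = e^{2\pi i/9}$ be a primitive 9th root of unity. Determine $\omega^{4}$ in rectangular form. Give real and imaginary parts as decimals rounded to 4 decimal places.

ω^4 = e^(2πi·4/9) = e^(i·8π/9)
= cos(8π/9) + i sin(8π/9)
= -0.9397 + 0.3420i


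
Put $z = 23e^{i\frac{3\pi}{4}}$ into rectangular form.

a = r cos θ = 23 * -sqrt(2)/2 = -23*sqrt(2)/2
b = r sin θ = 23 * sqrt(2)/2 = 23*sqrt(2)/2
z = -23*sqrt(2)/2 + (23*sqrt(2)/2)i


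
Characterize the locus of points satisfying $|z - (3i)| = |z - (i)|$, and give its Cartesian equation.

|z - z1| = |z - z2| means z is equidistant from z1 and z2,
i.e. the perpendicular bisector of the segment from (0, 3) to (0, 1) (midpoint (0, 2)).
With z = x + yi, square both sides:
(x - 0)^2 + (y - 3)^2 = (x - 0)^2 + (y - 1)^2
The x^2 and y^2 terms cancel: 0x + (-4)y = 1 - 9 = -8
Simplify: y = 2
Locus: Perpendicular bisector of the segment from (0, 3) to (0, 1): the line y = 2


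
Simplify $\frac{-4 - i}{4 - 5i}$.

Multiply numerator and denominator by conjugate (4 + 5i):
= (-4 - i)(4 + 5i) / (4^2 + (-5)^2)
= (-11 - 24i) / 41
= -11/41 - (24/41)i


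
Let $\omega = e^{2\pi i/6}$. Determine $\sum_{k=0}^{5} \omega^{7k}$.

Let ζ = ω^7 = e^(2πi·7/6). Since 6 ∤ 7, ζ ≠ 1.
Sum = Σ_{k=0}^{5} ζ^k = (ζ^6 - 1)/(ζ - 1) = (ω^{7·6} - 1)/(ζ - 1) = (1 - 1)/(ζ - 1) = 0


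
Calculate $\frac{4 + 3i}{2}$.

Divisor is real, so divide each part by 2:
= 2 + (3/2)i


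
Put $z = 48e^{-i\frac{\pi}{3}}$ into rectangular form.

a = r cos θ = 48 * 1/2 = 24
b = r sin θ = 48 * -sqrt(3)/2 = -24*sqrt(3)
z = 24 - 24*sqrt(3)i


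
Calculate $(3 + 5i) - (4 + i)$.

(3 - 4) + (5 - 1)i = -1 + 4i


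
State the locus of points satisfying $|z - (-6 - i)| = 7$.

|z - z0| = r describes a circle centered at z0 with radius r
Here z0 = -6 - i and r = 7
Locus: Circle centered at (-6, -1) with radius 7


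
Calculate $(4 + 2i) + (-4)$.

(4 + (-4)) + (2 + 0)i = 2i


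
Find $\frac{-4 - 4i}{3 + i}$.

Multiply numerator and denominator by conjugate (3 - i):
= (-4 - 4i)(3 - i) / (3^2 + 1^2)
= (-16 - 8i) / 10
Divide through by 2: (-8 - 4i) / 5
= -8/5 - (4/5)i


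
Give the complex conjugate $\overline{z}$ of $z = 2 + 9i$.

If z = a + bi, then conjugate(z) = a - bi
conjugate(2 + 9i) = 2 - 9i


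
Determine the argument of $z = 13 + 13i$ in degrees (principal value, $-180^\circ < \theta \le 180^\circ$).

θ = arctan(b/a) = arctan(13/13) (quadrant-adjusted) = 45°


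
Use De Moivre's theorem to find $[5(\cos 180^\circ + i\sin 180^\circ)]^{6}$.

By De Moivre: z^n = r^n(cos(nθ) + i sin(nθ))
= 5^6(cos(6*180°) + i sin(6*180°))
= 15625(cos 0° + i sin 0°)
= 15625


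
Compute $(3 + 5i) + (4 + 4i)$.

(3 + 4) + (5 + 4)i = 7 + 9i


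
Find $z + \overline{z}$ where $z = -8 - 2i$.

z + conjugate(z) = (a + bi) + (a - bi) = 2a
= 2 * (-8) = -16


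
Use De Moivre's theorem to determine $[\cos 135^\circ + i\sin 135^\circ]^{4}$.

By De Moivre: z^n = r^n(cos(nθ) + i sin(nθ))
= 1^4(cos(4*135°) + i sin(4*135°))
= 1(cos 180° + i sin 180°)
= -1


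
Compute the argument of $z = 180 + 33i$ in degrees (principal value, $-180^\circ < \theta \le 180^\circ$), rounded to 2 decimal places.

θ = arctan(b/a) = arctan(33/180) (quadrant-adjusted) = 10.39°


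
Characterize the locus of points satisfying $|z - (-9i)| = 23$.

|z - z0| = r describes a circle centered at z0 with radius r
Here z0 = -9i and r = 23
Locus: Circle centered at (0, -9) with radius 23


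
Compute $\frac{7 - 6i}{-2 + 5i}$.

Multiply numerator and denominator by conjugate (-2 - 5i):
= (7 - 6i)(-2 - 5i) / ((-2)^2 + 5^2)
= (-44 - 23i) / 29
= -44/29 - (23/29)i


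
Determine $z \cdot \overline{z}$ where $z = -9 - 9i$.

z * conjugate(z) = |z|^2 = a^2 + b^2
= (-9)^2 + (-9)^2 = 162


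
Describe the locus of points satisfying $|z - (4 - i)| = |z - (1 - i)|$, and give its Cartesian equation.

|z - z1| = |z - z2| means z is equidistant from z1 and z2,
i.e. the perpendicular bisector of the segment from (4, -1) to (1, -1) (midpoint (5/2, -1)).
With z = x + yi, square both sides:
(x - 4)^2 + (y - (-1))^2 = (x - 1)^2 + (y - (-1))^2
The x^2 and y^2 terms cancel: -6x + 0y = 2 - 17 = -15
Simplify: x = 5/2
Locus: Perpendicular bisector of the segment from (4, -1) to (1, -1): the line x = 5/2


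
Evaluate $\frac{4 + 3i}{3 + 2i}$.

Multiply numerator and denominator by conjugate (3 - 2i):
= (4 + 3i)(3 - 2i) / (3^2 + 2^2)
= (18 + i) / 13
= 18/13 + (1/13)i


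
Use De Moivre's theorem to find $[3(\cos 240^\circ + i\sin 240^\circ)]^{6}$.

By De Moivre: z^n = r^n(cos(nθ) + i sin(nθ))
= 3^6(cos(6*240°) + i sin(6*240°))
= 729(cos 0° + i sin 0°)
= 729


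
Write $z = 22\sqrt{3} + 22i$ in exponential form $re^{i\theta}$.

r = |z| = sqrt((22*sqrt(3))^2 + (22)^2) = sqrt(1452 + 484) = sqrt(1936) = 44
θ = arctan(b/a) = arctan(22/38.1051) (quadrant-adjusted) = 30° = π/6
z = 44e^(i*π/6)


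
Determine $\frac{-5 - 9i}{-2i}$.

Multiply numerator and denominator by conjugate (2i):
= (-5 - 9i)(2i) / (0^2 + (-2)^2)
= (18 - 10i) / 4
Divide through by 2: (9 - 5i) / 2
= 9/2 - (5/2)i


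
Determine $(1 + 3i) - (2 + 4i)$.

(1 - 2) + (3 - 4)i = -1 - i


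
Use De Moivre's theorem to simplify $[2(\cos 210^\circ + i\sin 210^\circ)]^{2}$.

By De Moivre: z^n = r^n(cos(nθ) + i sin(nθ))
= 2^2(cos(2*210°) + i sin(2*210°))
= 4(cos 60° + i sin 60°)
= 2 + 2*sqrt(3)i


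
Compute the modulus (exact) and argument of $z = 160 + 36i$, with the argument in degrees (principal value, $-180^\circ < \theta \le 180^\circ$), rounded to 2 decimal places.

|z| = sqrt(160^2 + 36^2) = 164
arg(z) = arctan(b/a) = arctan(36/160) (quadrant-adjusted) = 12.68°


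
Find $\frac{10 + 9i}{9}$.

Divisor is real, so divide each part by 9:
= 10/9 + i


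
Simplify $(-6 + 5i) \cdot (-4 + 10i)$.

(a1*a2 - b1*b2) + (a1*b2 + b1*a2)i
= (24 - 50) + (-60 + (-20))i
= -26 - 80i


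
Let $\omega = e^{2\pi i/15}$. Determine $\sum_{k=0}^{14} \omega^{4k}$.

Let ζ = ω^4 = e^(2πi·4/15). Since 15 ∤ 4, ζ ≠ 1.
Sum = Σ_{k=0}^{14} ζ^k = (ζ^15 - 1)/(ζ - 1) = (ω^{4·15} - 1)/(ζ - 1) = (1 - 1)/(ζ - 1) = 0


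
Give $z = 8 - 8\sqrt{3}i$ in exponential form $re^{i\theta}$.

r = |z| = sqrt((8)^2 + (-8*sqrt(3))^2) = sqrt(64 + 192) = sqrt(256) = 16
θ = arctan(b/a) = arctan(-13.8564/8) (quadrant-adjusted) = -60° = -π/3
z = 16e^(-i*π/3)


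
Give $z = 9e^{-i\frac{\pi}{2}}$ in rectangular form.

a = r cos θ = 9 * 0 = 0
b = r sin θ = 9 * -1 = -9
z = -9i


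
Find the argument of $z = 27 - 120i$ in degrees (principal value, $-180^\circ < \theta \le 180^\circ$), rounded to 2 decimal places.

θ = arctan(b/a) = arctan(-120/27) (quadrant-adjusted) = -77.32°


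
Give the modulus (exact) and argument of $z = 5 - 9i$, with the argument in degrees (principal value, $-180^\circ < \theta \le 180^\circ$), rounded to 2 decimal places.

|z| = sqrt(5^2 + (-9)^2) = sqrt(106)
arg(z) = arctan(b/a) = arctan(-9/5) (quadrant-adjusted) = -60.95°


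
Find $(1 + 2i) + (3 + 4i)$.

(1 + 3) + (2 + 4)i = 4 + 6i


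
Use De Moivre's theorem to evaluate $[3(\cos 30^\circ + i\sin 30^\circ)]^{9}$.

By De Moivre: z^n = r^n(cos(nθ) + i sin(nθ))
= 3^9(cos(9*30°) + i sin(9*30°))
= 19683(cos 270° + i sin 270°)
= -19683i


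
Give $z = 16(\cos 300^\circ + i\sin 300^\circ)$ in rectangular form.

a = r cos θ = 16 * 1/2 = 8
b = r sin θ = 16 * -sqrt(3)/2 = -8*sqrt(3)
z = 8 - 8*sqrt(3)i


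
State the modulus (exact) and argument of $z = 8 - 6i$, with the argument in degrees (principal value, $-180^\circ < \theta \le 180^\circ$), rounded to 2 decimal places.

|z| = sqrt(8^2 + (-6)^2) = 10
arg(z) = arctan(b/a) = arctan(-6/8) (quadrant-adjusted) = -36.87°


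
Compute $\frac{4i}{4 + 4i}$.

Multiply numerator and denominator by conjugate (4 - 4i):
= (4i)(4 - 4i) / (4^2 + 4^2)
= (16 + 16i) / 32
Divide through by 16: (1 + i) / 2
= 1/2 + (1/2)i


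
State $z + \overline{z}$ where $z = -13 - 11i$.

z + conjugate(z) = (a + bi) + (a - bi) = 2a
= 2 * (-13) = -26


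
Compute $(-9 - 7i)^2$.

(a + bi)^2 = a^2 - b^2 + 2abi
= (-9)^2 - (-7)^2 + 2*(-9)*(-7)i
= 32 + 126i


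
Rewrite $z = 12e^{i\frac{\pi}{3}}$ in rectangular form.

a = r cos θ = 12 * 1/2 = 6
b = r sin θ = 12 * sqrt(3)/2 = 6*sqrt(3)
z = 6 + 6*sqrt(3)i


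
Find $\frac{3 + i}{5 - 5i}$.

Multiply numerator and denominator by conjugate (5 + 5i):
= (3 + i)(5 + 5i) / (5^2 + (-5)^2)
= (10 + 20i) / 50
Divide through by 10: (1 + 2i) / 5
= 1/5 + (2/5)i


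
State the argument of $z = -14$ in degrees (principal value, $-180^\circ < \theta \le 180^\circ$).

b = 0 and a < 0, so z lies on the negative real axis: θ = 180°


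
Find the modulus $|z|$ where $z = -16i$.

|z| = sqrt(a^2 + b^2) = sqrt(0^2 + (-16)^2) = sqrt(256) = 16


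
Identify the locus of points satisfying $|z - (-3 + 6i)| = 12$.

|z - z0| = r describes a circle centered at z0 with radius r
Here z0 = -3 + 6i and r = 12
Locus: Circle centered at (-3, 6) with radius 12


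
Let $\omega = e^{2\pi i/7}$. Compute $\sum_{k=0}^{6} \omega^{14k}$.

Since 7 divides 14, ω^14 = (ω^7)^2 = 1^2 = 1, so every term is 1.
Sum = 7 · 1 = 7


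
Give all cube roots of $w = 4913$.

|w| = 4913, arg(w) = 0°
Root modulus = 4913^(1/3) = 17
Root arguments: θ_k = (0° + 360°k)/3 for k = 0, 1, ..., 2
Roots: 17, -17/2 + (17*sqrt(3)/2)i, -17/2 - (17*sqrt(3)/2)i


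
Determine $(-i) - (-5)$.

(0 - (-5)) + (-1 - 0)i = 5 - i


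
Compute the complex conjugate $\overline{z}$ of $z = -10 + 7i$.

If z = a + bi, then conjugate(z) = a - bi
conjugate(-10 + 7i) = -10 - 7i


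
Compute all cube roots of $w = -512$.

|w| = 512, arg(w) = 180°
Root modulus = 512^(1/3) = 8
Root arguments: θ_k = (180° + 360°k)/3 for k = 0, 1, ..., 2
Roots: 4 + 4*sqrt(3)i, -8, 4 - 4*sqrt(3)i


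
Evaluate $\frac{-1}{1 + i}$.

Multiply numerator and denominator by conjugate (1 - i):
= (-1)(1 - i) / (1^2 + 1^2)
= (-1 + i) / 2
= -1/2 + (1/2)i


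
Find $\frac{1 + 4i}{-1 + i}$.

Multiply numerator and denominator by conjugate (-1 - i):
= (1 + 4i)(-1 - i) / ((-1)^2 + 1^2)
= (3 - 5i) / 2
= 3/2 - (5/2)i


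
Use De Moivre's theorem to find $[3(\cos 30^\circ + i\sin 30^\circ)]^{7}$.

By De Moivre: z^n = r^n(cos(nθ) + i sin(nθ))
= 3^7(cos(7*30°) + i sin(7*30°))
= 2187(cos 210° + i sin 210°)
= -2187*sqrt(3)/2 - (2187/2)i


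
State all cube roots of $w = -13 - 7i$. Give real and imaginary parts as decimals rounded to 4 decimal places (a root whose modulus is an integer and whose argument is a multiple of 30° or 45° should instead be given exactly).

|w| = sqrt(218) ≈ 14.764823, arg(w) ≈ 208.300756°
Root modulus = sqrt(218)^(1/3) ≈ 2.453255
Root arguments: θ_k = (arg(w) + 360°k)/3 for k = 0, 1, ..., 2
Compute each root as (root modulus)(cos θ_k + i sin θ_k) using full-precision intermediates, then round to 4 decimal places.
Roots: 0.8618 + 2.2969i, -2.4201 - 0.4021i, 1.5583 - 1.8948i


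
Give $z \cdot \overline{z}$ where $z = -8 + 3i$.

z * conjugate(z) = |z|^2 = a^2 + b^2
= (-8)^2 + 3^2 = 73


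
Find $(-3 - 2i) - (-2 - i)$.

(-3 - (-2)) + (-2 - (-1))i = -1 - i


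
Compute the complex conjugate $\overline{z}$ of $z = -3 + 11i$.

If z = a + bi, then conjugate(z) = a - bi
conjugate(-3 + 11i) = -3 - 11i


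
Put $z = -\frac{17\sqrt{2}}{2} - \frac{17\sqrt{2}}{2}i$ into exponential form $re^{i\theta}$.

r = |z| = sqrt((-17*sqrt(2)/2)^2 + (-17*sqrt(2)/2)^2) = sqrt(289/2 + 289/2) = sqrt(289) = 17
θ = arctan(b/a) = arctan(-12.0208/-12.0208) (quadrant-adjusted) = -135° = -3π/4
z = 17e^(-i*3π/4)


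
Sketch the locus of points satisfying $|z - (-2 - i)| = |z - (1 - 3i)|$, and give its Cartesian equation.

|z - z1| = |z - z2| means z is equidistant from z1 and z2,
i.e. the perpendicular bisector of the segment from (-2, -1) to (1, -3) (midpoint (-1/2, -2)).
With z = x + yi, square both sides:
(x - (-2))^2 + (y - (-1))^2 = (x - 1)^2 + (y - (-3))^2
The x^2 and y^2 terms cancel: 6x + (-4)y = 10 - 5 = 5
Simplify: 6x - 4y = 5
Locus: Perpendicular bisector of the segment from (-2, -1) to (1, -3): the line 6x - 4y = 5


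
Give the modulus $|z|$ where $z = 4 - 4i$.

|z| = sqrt(a^2 + b^2) = sqrt(4^2 + (-4)^2) = sqrt(32) = sqrt(32)


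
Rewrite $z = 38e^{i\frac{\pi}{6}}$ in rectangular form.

a = r cos θ = 38 * sqrt(3)/2 = 19*sqrt(3)
b = r sin θ = 38 * 1/2 = 19
z = 19*sqrt(3) + 19i


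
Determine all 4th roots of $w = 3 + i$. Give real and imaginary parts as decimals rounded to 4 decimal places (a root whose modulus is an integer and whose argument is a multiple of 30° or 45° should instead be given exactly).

|w| = sqrt(10) ≈ 3.162278, arg(w) ≈ 18.434949°
Root modulus = sqrt(10)^(1/4) ≈ 1.333521
Root arguments: θ_k = (arg(w) + 360°k)/4 for k = 0, 1, ..., 3
Compute each root as (root modulus)(cos θ_k + i sin θ_k) using full-precision intermediates, then round to 4 decimal places.
Roots: 1.3292 + 0.1071i, -0.1071 + 1.3292i, -1.3292 - 0.1071i, 0.1071 - 1.3292i


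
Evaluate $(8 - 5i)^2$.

(a + bi)^2 = a^2 - b^2 + 2abi
= 8^2 - (-5)^2 + 2*8*(-5)i
= 39 - 80i


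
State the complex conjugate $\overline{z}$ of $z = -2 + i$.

If z = a + bi, then conjugate(z) = a - bi
conjugate(-2 + i) = -2 - i


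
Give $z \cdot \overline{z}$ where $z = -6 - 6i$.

z * conjugate(z) = |z|^2 = a^2 + b^2
= (-6)^2 + (-6)^2 = 72


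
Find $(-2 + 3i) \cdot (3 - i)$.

(a1*a2 - b1*b2) + (a1*b2 + b1*a2)i
= (-6 - (-3)) + (2 + 9)i
= -3 + 11i


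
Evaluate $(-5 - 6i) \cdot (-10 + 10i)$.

(a1*a2 - b1*b2) + (a1*b2 + b1*a2)i
= (50 - (-60)) + (-50 + 60)i
= 110 + 10i


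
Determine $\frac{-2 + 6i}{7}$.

Divisor is real, so divide each part by 7:
= -2/7 + (6/7)i


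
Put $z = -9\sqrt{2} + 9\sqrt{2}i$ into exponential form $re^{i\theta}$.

r = |z| = sqrt((-9*sqrt(2))^2 + (9*sqrt(2))^2) = sqrt(162 + 162) = sqrt(324) = 18
θ = arctan(b/a) = arctan(12.7279/-12.7279) (quadrant-adjusted) = 135° = 3π/4
z = 18e^(i*3π/4)


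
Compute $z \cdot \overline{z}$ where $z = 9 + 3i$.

z * conjugate(z) = |z|^2 = a^2 + b^2
= 9^2 + 3^2 = 90


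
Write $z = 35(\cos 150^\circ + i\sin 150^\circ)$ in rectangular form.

a = r cos θ = 35 * -sqrt(3)/2 = -35*sqrt(3)/2
b = r sin θ = 35 * 1/2 = 35/2
z = -35*sqrt(3)/2 + (35/2)i


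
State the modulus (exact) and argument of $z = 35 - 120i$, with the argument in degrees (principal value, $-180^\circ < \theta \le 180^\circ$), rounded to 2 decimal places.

|z| = sqrt(35^2 + (-120)^2) = 125
arg(z) = arctan(b/a) = arctan(-120/35) (quadrant-adjusted) = -73.74°


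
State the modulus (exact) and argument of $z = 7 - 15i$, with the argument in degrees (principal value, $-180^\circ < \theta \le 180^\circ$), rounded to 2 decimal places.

|z| = sqrt(7^2 + (-15)^2) = sqrt(274)
arg(z) = arctan(b/a) = arctan(-15/7) (quadrant-adjusted) = -64.98°


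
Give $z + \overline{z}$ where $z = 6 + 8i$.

z + conjugate(z) = (a + bi) + (a - bi) = 2a
= 2 * 6 = 12


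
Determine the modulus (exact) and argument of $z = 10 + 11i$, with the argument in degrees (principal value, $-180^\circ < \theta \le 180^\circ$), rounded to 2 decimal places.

|z| = sqrt(10^2 + 11^2) = sqrt(221)
arg(z) = arctan(b/a) = arctan(11/10) (quadrant-adjusted) = 47.73°


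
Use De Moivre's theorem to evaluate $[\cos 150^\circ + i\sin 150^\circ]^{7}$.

By De Moivre: z^n = r^n(cos(nθ) + i sin(nθ))
= 1^7(cos(7*150°) + i sin(7*150°))
= 1(cos 330° + i sin 330°)
= sqrt(3)/2 - (1/2)i


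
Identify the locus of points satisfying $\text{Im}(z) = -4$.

Im(z) = y where z = x + yi; the equation y = -4 is satisfied by all points with that y-coordinate
Locus: Horizontal line y = -4


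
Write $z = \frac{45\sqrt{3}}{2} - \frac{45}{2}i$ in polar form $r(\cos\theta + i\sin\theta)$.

r = |z| = sqrt(a^2 + b^2) = sqrt((45*sqrt(3)/2)^2 + (-45/2)^2) = sqrt(6075/4 + 2025/4) = sqrt(2025) = 45
θ = arctan(b/a) = arctan(-22.5/38.9711) (quadrant-adjusted) = 330°
z = 45(cos 330° + i sin 330°)


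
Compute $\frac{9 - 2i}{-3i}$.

Multiply numerator and denominator by conjugate (3i):
= (9 - 2i)(3i) / (0^2 + (-3)^2)
= (6 + 27i) / 9
Divide through by 3: (2 + 9i) / 3
= 2/3 + 3i


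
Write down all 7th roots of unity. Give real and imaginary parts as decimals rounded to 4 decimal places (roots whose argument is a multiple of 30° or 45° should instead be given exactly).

ω_k = e^(2πik/7) = cos(2πk/7) + i sin(2πk/7) for k = 0, 1, ..., 6
Roots: 1, 0.6235 + 0.7818i, -0.2225 + 0.9749i, -0.9010 + 0.4339i, -0.9010 - 0.4339i, -0.2225 - 0.9749i, 0.6235 - 0.7818i


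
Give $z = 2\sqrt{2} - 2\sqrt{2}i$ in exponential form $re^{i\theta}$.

r = |z| = sqrt((2*sqrt(2))^2 + (-2*sqrt(2))^2) = sqrt(8 + 8) = sqrt(16) = 4
θ = arctan(b/a) = arctan(-2.8284/2.8284) (quadrant-adjusted) = -45° = -π/4
z = 4e^(-i*π/4)


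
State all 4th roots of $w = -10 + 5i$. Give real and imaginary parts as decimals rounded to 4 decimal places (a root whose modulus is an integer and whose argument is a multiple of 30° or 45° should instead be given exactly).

|w| = sqrt(125) ≈ 11.180340, arg(w) ≈ 153.434949°
Root modulus = sqrt(125)^(1/4) ≈ 1.828579
Root arguments: θ_k = (arg(w) + 360°k)/4 for k = 0, 1, ..., 3
Compute each root as (root modulus)(cos θ_k + i sin θ_k) using full-precision intermediates, then round to 4 decimal places.
Roots: 1.4339 + 1.1348i, -1.1348 + 1.4339i, -1.4339 - 1.1348i, 1.1348 - 1.4339i


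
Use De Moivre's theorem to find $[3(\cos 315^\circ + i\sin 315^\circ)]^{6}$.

By De Moivre: z^n = r^n(cos(nθ) + i sin(nθ))
= 3^6(cos(6*315°) + i sin(6*315°))
= 729(cos 90° + i sin 90°)
= 729i


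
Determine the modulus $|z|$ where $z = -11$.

|z| = sqrt(a^2 + b^2) = sqrt((-11)^2 + 0^2) = sqrt(121) = 11


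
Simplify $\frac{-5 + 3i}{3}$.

Divisor is real, so divide each part by 3:
= -5/3 + i


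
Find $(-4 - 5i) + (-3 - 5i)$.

(-4 + (-3)) + (-5 + (-5))i = -7 - 10i


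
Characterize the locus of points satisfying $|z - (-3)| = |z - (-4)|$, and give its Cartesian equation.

|z - z1| = |z - z2| means z is equidistant from z1 and z2,
i.e. the perpendicular bisector of the segment from (-3, 0) to (-4, 0) (midpoint (-7/2, 0)).
With z = x + yi, square both sides:
(x - (-3))^2 + (y - 0)^2 = (x - (-4))^2 + (y - 0)^2
The x^2 and y^2 terms cancel: -2x + 0y = 16 - 9 = 7
Simplify: x = -7/2
Locus: Perpendicular bisector of the segment from (-3, 0) to (-4, 0): the line x = -7/2


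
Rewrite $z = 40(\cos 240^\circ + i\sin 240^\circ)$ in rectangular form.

a = r cos θ = 40 * -1/2 = -20
b = r sin θ = 40 * -sqrt(3)/2 = -20*sqrt(3)
z = -20 - 20*sqrt(3)i


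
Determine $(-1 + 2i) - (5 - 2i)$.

(-1 - 5) + (2 - (-2))i = -6 + 4i


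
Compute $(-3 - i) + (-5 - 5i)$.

(-3 + (-5)) + (-1 + (-5))i = -8 - 6i


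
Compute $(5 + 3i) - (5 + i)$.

(5 - 5) + (3 - 1)i = 2i


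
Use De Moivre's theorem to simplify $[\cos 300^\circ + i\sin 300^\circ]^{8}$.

By De Moivre: z^n = r^n(cos(nθ) + i sin(nθ))
= 1^8(cos(8*300°) + i sin(8*300°))
= 1(cos 240° + i sin 240°)
= -1/2 - (sqrt(3)/2)i


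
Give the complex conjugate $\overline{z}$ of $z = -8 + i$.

If z = a + bi, then conjugate(z) = a - bi
conjugate(-8 + i) = -8 - i


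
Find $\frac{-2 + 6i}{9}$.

Divisor is real, so divide each part by 9:
= -2/9 + (2/3)i


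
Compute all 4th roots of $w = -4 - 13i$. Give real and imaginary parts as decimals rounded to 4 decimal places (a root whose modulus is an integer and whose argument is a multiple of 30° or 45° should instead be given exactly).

|w| = sqrt(185) ≈ 13.601471, arg(w) ≈ 252.897271°
Root modulus = sqrt(185)^(1/4) ≈ 1.920421
Root arguments: θ_k = (arg(w) + 360°k)/4 for k = 0, 1, ..., 3
Compute each root as (root modulus)(cos θ_k + i sin θ_k) using full-precision intermediates, then round to 4 decimal places.
Roots: 0.8651 + 1.7145i, -1.7145 + 0.8651i, -0.8651 - 1.7145i, 1.7145 - 0.8651i


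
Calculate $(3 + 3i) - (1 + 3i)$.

(3 - 1) + (3 - 3)i = 2


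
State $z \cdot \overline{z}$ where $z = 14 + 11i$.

z * conjugate(z) = |z|^2 = a^2 + b^2
= 14^2 + 11^2 = 317


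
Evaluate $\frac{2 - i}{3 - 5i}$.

Multiply numerator and denominator by conjugate (3 + 5i):
= (2 - i)(3 + 5i) / (3^2 + (-5)^2)
= (11 + 7i) / 34
= 11/34 + (7/34)i


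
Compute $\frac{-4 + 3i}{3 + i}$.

Multiply numerator and denominator by conjugate (3 - i):
= (-4 + 3i)(3 - i) / (3^2 + 1^2)
= (-9 + 13i) / 10
= -9/10 + (13/10)i


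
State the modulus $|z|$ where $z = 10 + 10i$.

|z| = sqrt(a^2 + b^2) = sqrt(10^2 + 10^2) = sqrt(200) = sqrt(200)


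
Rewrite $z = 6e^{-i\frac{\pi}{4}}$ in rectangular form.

a = r cos θ = 6 * sqrt(2)/2 = 3*sqrt(2)
b = r sin θ = 6 * -sqrt(2)/2 = -3*sqrt(2)
z = 3*sqrt(2) - 3*sqrt(2)i


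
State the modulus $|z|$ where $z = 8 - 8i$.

|z| = sqrt(a^2 + b^2) = sqrt(8^2 + (-8)^2) = sqrt(128) = sqrt(128)


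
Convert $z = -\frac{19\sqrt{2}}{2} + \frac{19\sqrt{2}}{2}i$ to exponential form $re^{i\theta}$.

r = |z| = sqrt((-19*sqrt(2)/2)^2 + (19*sqrt(2)/2)^2) = sqrt(361/2 + 361/2) = sqrt(361) = 19
θ = arctan(b/a) = arctan(13.435/-13.435) (quadrant-adjusted) = 135° = 3π/4
z = 19e^(i*3π/4)


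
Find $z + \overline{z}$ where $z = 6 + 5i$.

z + conjugate(z) = (a + bi) + (a - bi) = 2a
= 2 * 6 = 12


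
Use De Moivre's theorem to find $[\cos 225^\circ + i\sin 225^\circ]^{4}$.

By De Moivre: z^n = r^n(cos(nθ) + i sin(nθ))
= 1^4(cos(4*225°) + i sin(4*225°))
= 1(cos 180° + i sin 180°)
= -1


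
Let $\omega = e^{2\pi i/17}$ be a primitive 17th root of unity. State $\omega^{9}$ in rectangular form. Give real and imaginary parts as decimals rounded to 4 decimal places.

ω^9 = e^(2πi·9/17) = e^(i·18π/17)
= cos(18π/17) + i sin(18π/17)
= -0.9830 - 0.1837i


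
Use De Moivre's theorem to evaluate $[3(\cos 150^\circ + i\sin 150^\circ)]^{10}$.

By De Moivre: z^n = r^n(cos(nθ) + i sin(nθ))
= 3^10(cos(10*150°) + i sin(10*150°))
= 59049(cos 60° + i sin 60°)
= 59049/2 + (59049*sqrt(3)/2)i


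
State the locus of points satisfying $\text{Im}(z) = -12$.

Im(z) = y where z = x + yi; the equation y = -12 is satisfied by all points with that y-coordinate
Locus: Horizontal line y = -12


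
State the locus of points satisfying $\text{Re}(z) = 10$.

Re(z) = x where z = x + yi; the equation x = 10 is satisfied by all points with that x-coordinate
Locus: Vertical line x = 10


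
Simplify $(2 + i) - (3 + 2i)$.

(2 - 3) + (1 - 2)i = -1 - i


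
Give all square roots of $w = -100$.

|w| = 100, arg(w) = 180°
Root modulus = 100^(1/2) = 10
Root arguments: θ_k = (180° + 360°k)/2 for k = 0, 1, ..., 1
Roots: 10i, -10i


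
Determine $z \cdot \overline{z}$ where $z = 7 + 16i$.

z * conjugate(z) = |z|^2 = a^2 + b^2
= 7^2 + 16^2 = 305


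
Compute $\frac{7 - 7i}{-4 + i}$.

Multiply numerator and denominator by conjugate (-4 - i):
= (7 - 7i)(-4 - i) / ((-4)^2 + 1^2)
= (-35 + 21i) / 17
= -35/17 + (21/17)i


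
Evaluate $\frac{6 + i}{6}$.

Divisor is real, so divide each part by 6:
= 1 + (1/6)i


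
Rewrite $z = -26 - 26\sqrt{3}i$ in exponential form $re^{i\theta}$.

r = |z| = sqrt((-26)^2 + (-26*sqrt(3))^2) = sqrt(676 + 2028) = sqrt(2704) = 52
θ = arctan(b/a) = arctan(-45.0333/-26) (quadrant-adjusted) = -120° = -2π/3
z = 52e^(-i*2π/3)


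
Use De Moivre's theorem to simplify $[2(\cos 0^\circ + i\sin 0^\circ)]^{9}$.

By De Moivre: z^n = r^n(cos(nθ) + i sin(nθ))
= 2^9(cos(9*0°) + i sin(9*0°))
= 512(cos 0° + i sin 0°)
= 512


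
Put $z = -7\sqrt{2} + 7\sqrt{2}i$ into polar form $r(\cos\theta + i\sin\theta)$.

r = |z| = sqrt(a^2 + b^2) = sqrt((-7*sqrt(2))^2 + (7*sqrt(2))^2) = sqrt(98 + 98) = sqrt(196) = 14
θ = arctan(b/a) = arctan(9.8995/-9.8995) (quadrant-adjusted) = 135°
z = 14(cos 135° + i sin 135°)


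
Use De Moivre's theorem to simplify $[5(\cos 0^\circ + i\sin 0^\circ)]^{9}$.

By De Moivre: z^n = r^n(cos(nθ) + i sin(nθ))
= 5^9(cos(9*0°) + i sin(9*0°))
= 1953125(cos 0° + i sin 0°)
= 1953125


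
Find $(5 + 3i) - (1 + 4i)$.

(5 - 1) + (3 - 4)i = 4 - i


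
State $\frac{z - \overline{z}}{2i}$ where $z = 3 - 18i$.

z - conjugate(z) = 2bi
(z - conjugate(z))/(2i) = 2bi/(2i) = b = -18


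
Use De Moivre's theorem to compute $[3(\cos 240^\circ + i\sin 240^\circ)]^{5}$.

By De Moivre: z^n = r^n(cos(nθ) + i sin(nθ))
= 3^5(cos(5*240°) + i sin(5*240°))
= 243(cos 120° + i sin 120°)
= -243/2 + (243*sqrt(3)/2)i


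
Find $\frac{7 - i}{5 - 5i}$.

Multiply numerator and denominator by conjugate (5 + 5i):
= (7 - i)(5 + 5i) / (5^2 + (-5)^2)
= (40 + 30i) / 50
Divide through by 10: (4 + 3i) / 5
= 4/5 + (3/5)i


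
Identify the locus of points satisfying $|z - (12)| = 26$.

|z - z0| = r describes a circle centered at z0 with radius r
Here z0 = 12 and r = 26
Locus: Circle centered at (12, 0) with radius 26


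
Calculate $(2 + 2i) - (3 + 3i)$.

(2 - 3) + (2 - 3)i = -1 - i
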